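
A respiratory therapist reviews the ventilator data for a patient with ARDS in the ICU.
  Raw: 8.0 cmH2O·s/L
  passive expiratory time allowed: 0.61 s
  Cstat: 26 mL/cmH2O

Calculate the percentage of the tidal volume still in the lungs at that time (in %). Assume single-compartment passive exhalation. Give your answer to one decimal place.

τ = R × C = 8.0 × 26 mL/cmH2O = 8.0 × 0.026 L/cmH2O = 0.208 s.
Passive exhalation: V(t)/V₀ = e^(−t/τ) = e^(−0.61/0.208) = 0.05325.
Fraction remaining = 0.05325 → 5.325%.

5.3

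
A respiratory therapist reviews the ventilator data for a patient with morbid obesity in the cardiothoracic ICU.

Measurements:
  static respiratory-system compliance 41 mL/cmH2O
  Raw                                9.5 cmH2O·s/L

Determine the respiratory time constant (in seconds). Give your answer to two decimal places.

0.39

τ = R × C = 9.5 × 41 mL/cmH2O = 9.5 × 0.041 L/cmH2O = 0.3895 s.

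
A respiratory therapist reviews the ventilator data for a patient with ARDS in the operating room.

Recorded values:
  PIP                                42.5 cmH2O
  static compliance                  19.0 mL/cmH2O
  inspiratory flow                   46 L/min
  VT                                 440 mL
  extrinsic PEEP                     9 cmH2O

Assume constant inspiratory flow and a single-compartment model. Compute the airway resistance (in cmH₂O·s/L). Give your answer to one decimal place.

13.5

Flow: 46 L/min ÷ 60 = 0.7667 L/s.
Equation of motion (constant flow): PIP = Vt/C + R·V̇ + PEEP.
R·V̇ = PIP − Vt/C − PEEP = 42.5 − 440/19.0 − 9 = 42.5 − 23.158 − 9 = 10.342 cmH2O.
R = 10.342 / 0.7667 = 13.489 cmH2O·s/L.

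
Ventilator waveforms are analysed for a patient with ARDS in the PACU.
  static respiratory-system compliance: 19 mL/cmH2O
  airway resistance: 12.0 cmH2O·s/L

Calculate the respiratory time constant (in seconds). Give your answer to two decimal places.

0.23

τ = R × C = 12.0 × 19 mL/cmH2O = 12.0 × 0.019 L/cmH2O = 0.228 s.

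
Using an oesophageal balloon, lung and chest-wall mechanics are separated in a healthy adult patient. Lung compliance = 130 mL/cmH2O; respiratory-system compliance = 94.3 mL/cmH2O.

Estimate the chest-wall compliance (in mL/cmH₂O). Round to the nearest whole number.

1/Ccw = 1/Crs − 1/CL.
1/Ccw = 1/94.3 − 1/130 = 0.002912.
Ccw = 343.41 mL/cmH2O.

343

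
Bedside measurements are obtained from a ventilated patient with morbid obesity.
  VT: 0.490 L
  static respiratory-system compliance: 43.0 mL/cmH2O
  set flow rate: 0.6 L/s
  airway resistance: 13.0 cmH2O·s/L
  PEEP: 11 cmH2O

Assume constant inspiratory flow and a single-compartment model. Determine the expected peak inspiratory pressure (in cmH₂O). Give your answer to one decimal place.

Equation of motion (constant flow): PIP = Vt/C + R·V̇ + PEEP.
PIP = 490/43.0 + 13.0×0.6 + 11 = 11.395 + 7.8 + 11 = 30.195 cmH2O.

30.2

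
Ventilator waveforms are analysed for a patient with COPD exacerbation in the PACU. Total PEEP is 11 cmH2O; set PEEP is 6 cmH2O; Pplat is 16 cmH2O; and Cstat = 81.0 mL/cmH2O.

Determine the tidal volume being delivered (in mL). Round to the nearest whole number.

405

End-expiratory occlusion gives total PEEP = 11 cmH2O (intrinsic PEEP = 11 − 6 = 5). Use total PEEP for the elastic gradient.
Vt = Cstat × (Pplat − PEEPtotal) = 81.0 × (16 − 11) = 81.0 × 5.0 = 405.0 mL.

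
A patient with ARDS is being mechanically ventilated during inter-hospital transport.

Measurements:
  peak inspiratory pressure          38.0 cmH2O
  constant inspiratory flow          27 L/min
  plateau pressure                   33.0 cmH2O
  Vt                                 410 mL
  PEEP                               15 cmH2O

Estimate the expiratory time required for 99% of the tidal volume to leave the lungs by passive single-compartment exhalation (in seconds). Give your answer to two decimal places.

Flow: 27 L/min ÷ 60 = 0.45 L/s.
R = (PIP − Pplat)/V̇ = (38.0 − 33.0) / 0.45 = 5.0/0.45 = 11.111 cmH2O·s/L.
C = Vt/(Pplat − PEEP) = 410.0 / (33.0 − 15) = 410.0/18.0 = 22.778 mL/cmH2O.
τ = R × C = 11.111 × 0.02278 L/cmH2O = 0.2531 s.
t = −τ·ln(1 − 0.99) = −0.2531·ln(0.01) = 1.166 s.

1.17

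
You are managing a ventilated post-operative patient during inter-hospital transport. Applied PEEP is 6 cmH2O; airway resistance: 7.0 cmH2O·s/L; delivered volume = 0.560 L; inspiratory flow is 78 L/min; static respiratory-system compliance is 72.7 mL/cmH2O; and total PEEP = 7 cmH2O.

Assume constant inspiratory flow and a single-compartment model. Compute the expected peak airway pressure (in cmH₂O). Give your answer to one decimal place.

Flow: 78 L/min ÷ 60 = 1.3 L/s.
Total PEEP = 7 cmH2O (set 6 + intrinsic 1); this is the baseline alveolar pressure.
Equation of motion (constant flow): PIP = Vt/C + R·V̇ + PEEP.
PIP = 560/72.7 + 7.0×1.3 + 7 = 7.703 + 9.1 + 7 = 23.803 cmH2O.

23.8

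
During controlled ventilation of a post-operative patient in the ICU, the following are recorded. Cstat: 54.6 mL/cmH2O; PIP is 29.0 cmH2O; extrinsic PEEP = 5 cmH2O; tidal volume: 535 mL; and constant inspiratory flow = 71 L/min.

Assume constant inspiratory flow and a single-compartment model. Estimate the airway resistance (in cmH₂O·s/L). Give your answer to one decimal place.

12.0

Flow: 71 L/min ÷ 60 = 1.1833 L/s.
Equation of motion (constant flow): PIP = Vt/C + R·V̇ + PEEP.
R·V̇ = PIP − Vt/C − PEEP = 29.0 − 535/54.6 − 5 = 29.0 − 9.799 − 5 = 14.201 cmH2O.
R = 14.201 / 1.1833 = 12.001 cmH2O·s/L.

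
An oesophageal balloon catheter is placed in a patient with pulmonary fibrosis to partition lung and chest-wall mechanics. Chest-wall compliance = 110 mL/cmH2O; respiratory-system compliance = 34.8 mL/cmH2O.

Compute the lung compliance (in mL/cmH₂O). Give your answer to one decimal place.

1/CL = 1/Crs − 1/Ccw.
1/CL = 1/34.8 − 1/110 = 0.01964.
CL = 50.916 mL/cmH2O.

50.9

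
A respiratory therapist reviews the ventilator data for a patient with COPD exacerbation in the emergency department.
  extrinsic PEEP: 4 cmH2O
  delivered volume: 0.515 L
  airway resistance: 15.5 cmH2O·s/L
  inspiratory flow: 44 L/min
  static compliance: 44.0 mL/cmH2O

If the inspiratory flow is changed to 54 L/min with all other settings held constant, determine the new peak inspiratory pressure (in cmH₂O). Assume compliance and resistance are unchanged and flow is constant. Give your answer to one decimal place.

Flow: 44 L/min ÷ 60 = 0.7333 L/s.
New flow: 54 L/min ÷ 60 = 0.9 L/s.
PIP = Vt/C + R·V̇ + PEEP (constant-flow equation of motion).
Only the resistive term changes: ΔPIP = R × ΔV̇ = 15.5 × (0.9 − 0.7333) = 15.5 × 0.1667 = 2.584 cmH2O.
Original PIP = 515/44.0 + 15.5×0.7333 + 4 = 27.071 cmH2O; new PIP = 27.071 + (2.584) = 29.655 cmH2O.

29.7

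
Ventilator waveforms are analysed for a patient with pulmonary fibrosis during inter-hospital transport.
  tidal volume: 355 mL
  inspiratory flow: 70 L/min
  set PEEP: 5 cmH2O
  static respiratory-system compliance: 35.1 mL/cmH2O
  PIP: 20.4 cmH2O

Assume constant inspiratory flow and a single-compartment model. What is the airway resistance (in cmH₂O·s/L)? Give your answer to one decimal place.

4.5

Flow: 70 L/min ÷ 60 = 1.1667 L/s.
Equation of motion (constant flow): PIP = Vt/C + R·V̇ + PEEP.
R·V̇ = PIP − Vt/C − PEEP = 20.4 − 355/35.1 − 5 = 20.4 − 10.114 − 5 = 5.286 cmH2O.
R = 5.286 / 1.1667 = 4.531 cmH2O·s/L.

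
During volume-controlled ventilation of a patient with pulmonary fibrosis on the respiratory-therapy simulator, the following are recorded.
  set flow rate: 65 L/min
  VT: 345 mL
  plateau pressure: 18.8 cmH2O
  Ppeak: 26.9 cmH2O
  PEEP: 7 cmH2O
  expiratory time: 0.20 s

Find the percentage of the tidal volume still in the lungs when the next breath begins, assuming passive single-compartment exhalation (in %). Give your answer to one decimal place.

40.1

Flow: 65 L/min ÷ 60 = 1.0833 L/s.
R = (PIP − Pplat)/V̇ = (26.9 − 18.8) / 1.0833 = 8.1/1.0833 = 7.477 cmH2O·s/L.
C = Vt/(Pplat − PEEP) = 345.0 / (18.8 − 7) = 345.0/11.8 = 29.237 mL/cmH2O.
τ = R × C = 7.477 × 0.02924 L/cmH2O = 0.2186 s.
Fraction remaining at end-expiration = e^(−Te/τ) = e^(−0.20/0.2186) = 0.4006 → 40.06%.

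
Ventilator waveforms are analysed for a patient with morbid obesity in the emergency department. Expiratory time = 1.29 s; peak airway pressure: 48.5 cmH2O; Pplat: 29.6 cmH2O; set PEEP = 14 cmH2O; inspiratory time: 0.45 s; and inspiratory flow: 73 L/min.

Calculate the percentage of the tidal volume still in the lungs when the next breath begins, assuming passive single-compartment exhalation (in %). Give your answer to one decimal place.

Flow: 73 L/min ÷ 60 = 1.2167 L/s.
Vt = flow × Ti = 1.2167 L/s × 0.45 s × 1000 mL/L = 547.52 mL.
R = (PIP − Pplat)/V̇ = (48.5 − 29.6) / 1.2167 = 18.9/1.2167 = 15.534 cmH2O·s/L.
C = Vt/(Pplat − PEEP) = 547.52 / (29.6 − 14) = 547.52/15.6 = 35.097 mL/cmH2O.
τ = R × C = 15.534 × 0.0351 L/cmH2O = 0.5452 s.
Fraction remaining at end-expiration = e^(−Te/τ) = e^(−1.29/0.5452) = 0.09385 → 9.385%.

9.4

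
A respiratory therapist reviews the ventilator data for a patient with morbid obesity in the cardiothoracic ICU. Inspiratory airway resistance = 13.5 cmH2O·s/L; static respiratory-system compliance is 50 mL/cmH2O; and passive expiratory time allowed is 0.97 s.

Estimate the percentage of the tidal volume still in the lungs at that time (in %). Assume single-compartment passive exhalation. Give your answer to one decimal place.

23.8

τ = R × C = 13.5 × 50 mL/cmH2O = 13.5 × 0.050 L/cmH2O = 0.675 s.
Passive exhalation: V(t)/V₀ = e^(−t/τ) = e^(−0.97/0.675) = 0.2376.
Fraction remaining = 0.2376 → 23.76%.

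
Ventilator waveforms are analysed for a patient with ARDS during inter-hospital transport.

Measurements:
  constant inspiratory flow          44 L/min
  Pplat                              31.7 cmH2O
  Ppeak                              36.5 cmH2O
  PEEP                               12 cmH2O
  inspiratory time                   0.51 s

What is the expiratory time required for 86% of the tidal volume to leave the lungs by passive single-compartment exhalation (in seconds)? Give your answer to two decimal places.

0.24

Flow: 44 L/min ÷ 60 = 0.7333 L/s.
Vt = flow × Ti = 0.7333 L/s × 0.51 s × 1000 mL/L = 373.98 mL.
R = (PIP − Pplat)/V̇ = (36.5 − 31.7) / 0.7333 = 4.8/0.7333 = 6.546 cmH2O·s/L.
C = Vt/(Pplat − PEEP) = 373.98 / (31.7 − 12) = 373.98/19.7 = 18.984 mL/cmH2O.
τ = R × C = 6.546 × 0.01898 L/cmH2O = 0.1242 s.
t = −τ·ln(1 − 0.86) = −0.1242·ln(0.14) = 0.2442 s.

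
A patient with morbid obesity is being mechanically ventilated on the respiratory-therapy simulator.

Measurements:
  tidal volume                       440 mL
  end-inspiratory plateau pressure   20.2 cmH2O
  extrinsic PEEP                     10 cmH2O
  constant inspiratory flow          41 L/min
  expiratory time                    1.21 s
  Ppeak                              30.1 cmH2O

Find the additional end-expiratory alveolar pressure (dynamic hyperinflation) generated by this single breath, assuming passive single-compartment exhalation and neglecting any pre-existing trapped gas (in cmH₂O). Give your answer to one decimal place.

Flow: 41 L/min ÷ 60 = 0.6833 L/s.
R = (PIP − Pplat)/V̇ = (30.1 − 20.2) / 0.6833 = 9.9/0.6833 = 14.489 cmH2O·s/L.
C = Vt/(Pplat − PEEP) = 440.0 / (20.2 − 10) = 440.0/10.2 = 43.137 mL/cmH2O.
τ = R × C = 14.489 × 0.04314 L/cmH2O = 0.6251 s.
Fraction remaining = e^(−Te/τ) = e^(−1.21/0.6251) = 0.1443; trapped volume = 440.0 × 0.1443 = 63.492 mL.
Additional alveolar pressure from trapping ≈ V_trapped / C = 63.492 / 43.137 = 1.472 cmH2O.

1.5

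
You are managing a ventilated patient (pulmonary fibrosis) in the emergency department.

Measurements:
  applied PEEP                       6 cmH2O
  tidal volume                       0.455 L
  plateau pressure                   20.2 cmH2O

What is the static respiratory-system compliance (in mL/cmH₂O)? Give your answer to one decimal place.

32.0

Cstat = Vt / (Pplat − PEEP) = 455 / (20.2 − 6) = 455 / 14.2 = 32.042 mL/cmH2O.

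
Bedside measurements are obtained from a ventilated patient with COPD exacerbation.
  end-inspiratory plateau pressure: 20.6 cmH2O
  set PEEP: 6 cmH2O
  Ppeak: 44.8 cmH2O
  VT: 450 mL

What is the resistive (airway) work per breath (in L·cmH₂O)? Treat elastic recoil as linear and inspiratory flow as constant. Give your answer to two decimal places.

With constant inspiratory flow the resistive pressure is constant at PIP − Pplat = 44.8 − 20.6 = 24.2 cmH2O, so resistive work = 24.2 × 0.450 = 10.89 L·cmH2O.

10.89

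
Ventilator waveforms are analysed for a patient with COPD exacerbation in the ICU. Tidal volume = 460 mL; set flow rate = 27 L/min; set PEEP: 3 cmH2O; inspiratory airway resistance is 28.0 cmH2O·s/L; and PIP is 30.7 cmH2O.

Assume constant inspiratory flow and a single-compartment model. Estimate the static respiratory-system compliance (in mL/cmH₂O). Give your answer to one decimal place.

30.5

Flow: 27 L/min ÷ 60 = 0.45 L/s.
Equation of motion (constant flow): PIP = Vt/C + R·V̇ + PEEP.
Vt/C = PIP − R·V̇ − PEEP = 30.7 − 28.0×0.45 − 3 = 30.7 − 12.6 − 3 = 15.1 cmH2O.
C = Vt / 15.1 = 460 / 15.1 = 30.464 mL/cmH2O.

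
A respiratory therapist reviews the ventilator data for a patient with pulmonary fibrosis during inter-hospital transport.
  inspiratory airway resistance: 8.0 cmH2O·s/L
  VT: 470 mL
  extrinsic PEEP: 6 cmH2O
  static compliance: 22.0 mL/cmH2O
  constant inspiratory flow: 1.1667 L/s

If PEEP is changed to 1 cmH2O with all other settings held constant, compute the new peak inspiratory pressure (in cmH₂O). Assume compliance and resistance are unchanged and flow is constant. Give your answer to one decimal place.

31.7

PIP = Vt/C + R·V̇ + PEEP (constant-flow equation of motion).
Only the baseline term changes: ΔPIP = ΔPEEP = 1 − 6 = -5.0 cmH2O.
Original PIP = 470/22.0 + 8.0×1.1667 + 6 = 36.697 cmH2O; new PIP = 36.697 + (-5.0) = 31.697 cmH2O.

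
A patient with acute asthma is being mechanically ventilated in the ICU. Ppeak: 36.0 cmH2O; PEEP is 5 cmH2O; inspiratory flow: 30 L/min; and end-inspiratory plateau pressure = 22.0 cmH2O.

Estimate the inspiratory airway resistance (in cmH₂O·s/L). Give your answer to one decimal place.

28.0

Flow: 30 L/min ÷ 60 = 0.5 L/s.
Raw = (PIP − Pplat) / flow = (36.0 − 22.0) / 0.5 = 14.0 / 0.5 = 28.0 cmH2O·s/L.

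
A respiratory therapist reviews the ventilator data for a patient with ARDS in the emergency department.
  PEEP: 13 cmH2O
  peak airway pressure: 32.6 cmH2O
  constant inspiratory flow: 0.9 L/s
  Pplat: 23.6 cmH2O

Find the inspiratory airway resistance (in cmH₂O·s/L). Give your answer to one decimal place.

10.0

Raw = (PIP − Pplat) / flow = (32.6 − 23.6) / 0.9 = 9.0 / 0.9 = 10.0 cmH2O·s/L.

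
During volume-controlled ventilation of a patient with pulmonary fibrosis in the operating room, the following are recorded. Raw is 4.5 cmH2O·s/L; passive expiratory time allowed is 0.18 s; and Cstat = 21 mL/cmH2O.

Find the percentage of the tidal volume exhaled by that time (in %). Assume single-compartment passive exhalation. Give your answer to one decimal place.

τ = R × C = 4.5 × 21 mL/cmH2O = 4.5 × 0.021 L/cmH2O = 0.0945 s.
Passive exhalation: V(t)/V₀ = e^(−t/τ) = e^(−0.18/0.0945) = 0.1489.
Fraction exhaled = 1 − 0.1489 = 0.8511 → 85.11%.

85.1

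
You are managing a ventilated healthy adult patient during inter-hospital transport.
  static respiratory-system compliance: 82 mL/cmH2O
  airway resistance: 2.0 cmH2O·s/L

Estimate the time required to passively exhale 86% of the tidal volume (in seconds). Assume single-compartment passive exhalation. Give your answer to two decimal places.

τ = R × C = 2.0 × 82 mL/cmH2O = 2.0 × 0.082 L/cmH2O = 0.164 s.
Exhaled fraction f = 1 − e^(−t/τ) → t = −τ·ln(1 − f) = −0.164·ln(0.14) = 0.3224 s.

0.32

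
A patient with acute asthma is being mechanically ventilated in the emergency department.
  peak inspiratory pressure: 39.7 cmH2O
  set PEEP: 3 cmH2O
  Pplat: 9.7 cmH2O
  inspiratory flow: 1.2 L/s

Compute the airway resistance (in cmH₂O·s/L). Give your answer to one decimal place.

25.0

Raw = (PIP − Pplat) / flow = (39.7 − 9.7) / 1.2 = 30.0 / 1.2 = 25.0 cmH2O·s/L.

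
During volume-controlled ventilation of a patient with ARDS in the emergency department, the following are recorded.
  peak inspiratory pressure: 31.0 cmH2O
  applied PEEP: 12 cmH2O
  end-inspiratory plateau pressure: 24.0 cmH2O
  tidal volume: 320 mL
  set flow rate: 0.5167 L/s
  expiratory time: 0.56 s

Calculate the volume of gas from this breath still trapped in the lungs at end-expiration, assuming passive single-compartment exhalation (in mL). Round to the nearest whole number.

68

R = (PIP − Pplat)/V̇ = (31.0 − 24.0) / 0.5167 = 7.0/0.5167 = 13.548 cmH2O·s/L.
C = Vt/(Pplat − PEEP) = 320.0 / (24.0 − 12) = 320.0/12.0 = 26.667 mL/cmH2O.
τ = R × C = 13.548 × 0.02667 L/cmH2O = 0.3613 s.
Fraction remaining = e^(−Te/τ) = e^(−0.56/0.3613) = 0.2123.
Trapped volume = 320.0 × 0.2123 = 67.936 mL.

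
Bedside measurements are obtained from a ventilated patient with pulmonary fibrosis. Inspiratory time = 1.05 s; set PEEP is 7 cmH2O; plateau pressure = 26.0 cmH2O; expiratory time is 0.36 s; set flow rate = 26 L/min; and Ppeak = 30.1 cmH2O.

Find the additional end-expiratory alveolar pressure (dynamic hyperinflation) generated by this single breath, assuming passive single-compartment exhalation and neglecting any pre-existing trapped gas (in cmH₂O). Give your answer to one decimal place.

Flow: 26 L/min ÷ 60 = 0.4333 L/s.
Vt = flow × Ti = 0.4333 L/s × 1.05 s × 1000 mL/L = 454.97 mL.
R = (PIP − Pplat)/V̇ = (30.1 − 26.0) / 0.4333 = 4.1/0.4333 = 9.462 cmH2O·s/L.
C = Vt/(Pplat − PEEP) = 454.97 / (26.0 − 7) = 454.97/19.0 = 23.946 mL/cmH2O.
τ = R × C = 9.462 × 0.02395 L/cmH2O = 0.2266 s.
Fraction remaining = e^(−Te/τ) = e^(−0.36/0.2266) = 0.2042; trapped volume = 454.97 × 0.2042 = 92.905 mL.
Additional alveolar pressure from trapping ≈ V_trapped / C = 92.905 / 23.946 = 3.88 cmH2O.

3.9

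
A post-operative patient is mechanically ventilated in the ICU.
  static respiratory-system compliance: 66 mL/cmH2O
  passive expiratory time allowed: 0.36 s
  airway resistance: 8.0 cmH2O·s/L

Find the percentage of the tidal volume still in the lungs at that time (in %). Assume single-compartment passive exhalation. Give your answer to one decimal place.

τ = R × C = 8.0 × 66 mL/cmH2O = 8.0 × 0.066 L/cmH2O = 0.528 s.
Passive exhalation: V(t)/V₀ = e^(−t/τ) = e^(−0.36/0.528) = 0.5057.
Fraction remaining = 0.5057 → 50.57%.

50.6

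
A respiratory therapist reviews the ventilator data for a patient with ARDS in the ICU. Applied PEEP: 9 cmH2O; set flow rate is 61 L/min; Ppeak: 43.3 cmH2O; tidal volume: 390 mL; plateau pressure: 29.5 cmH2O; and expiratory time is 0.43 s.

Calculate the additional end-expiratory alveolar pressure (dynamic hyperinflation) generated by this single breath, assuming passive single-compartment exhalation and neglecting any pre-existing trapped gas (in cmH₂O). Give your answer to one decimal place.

3.9

Flow: 61 L/min ÷ 60 = 1.0167 L/s.
R = (PIP − Pplat)/V̇ = (43.3 − 29.5) / 1.0167 = 13.8/1.0167 = 13.573 cmH2O·s/L.
C = Vt/(Pplat − PEEP) = 390.0 / (29.5 − 9) = 390.0/20.5 = 19.024 mL/cmH2O.
τ = R × C = 13.573 × 0.01902 L/cmH2O = 0.2582 s.
Fraction remaining = e^(−Te/τ) = e^(−0.43/0.2582) = 0.1891; trapped volume = 390.0 × 0.1891 = 73.749 mL.
Additional alveolar pressure from trapping ≈ V_trapped / C = 73.749 / 19.024 = 3.877 cmH2O.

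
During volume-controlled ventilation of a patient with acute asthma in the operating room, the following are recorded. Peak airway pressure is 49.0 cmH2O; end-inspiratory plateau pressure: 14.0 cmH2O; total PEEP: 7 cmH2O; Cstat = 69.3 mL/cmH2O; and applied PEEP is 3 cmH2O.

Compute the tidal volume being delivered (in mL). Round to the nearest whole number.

End-expiratory occlusion gives total PEEP = 7 cmH2O (intrinsic PEEP = 7 − 3 = 4). Use total PEEP for the elastic gradient.
Vt = Cstat × (Pplat − PEEPtotal) = 69.3 × (14.0 − 7) = 69.3 × 7.0 = 485.1 mL.

485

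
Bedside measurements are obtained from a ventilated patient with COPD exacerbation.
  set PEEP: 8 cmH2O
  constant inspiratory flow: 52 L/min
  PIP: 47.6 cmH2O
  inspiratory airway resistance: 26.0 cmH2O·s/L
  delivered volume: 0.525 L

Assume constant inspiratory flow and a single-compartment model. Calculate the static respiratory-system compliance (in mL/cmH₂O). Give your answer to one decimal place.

30.8

Flow: 52 L/min ÷ 60 = 0.8667 L/s.
Equation of motion (constant flow): PIP = Vt/C + R·V̇ + PEEP.
Vt/C = PIP − R·V̇ − PEEP = 47.6 − 26.0×0.8667 − 8 = 47.6 − 22.534 − 8 = 17.066 cmH2O.
C = Vt / 17.066 = 525 / 17.066 = 30.763 mL/cmH2O.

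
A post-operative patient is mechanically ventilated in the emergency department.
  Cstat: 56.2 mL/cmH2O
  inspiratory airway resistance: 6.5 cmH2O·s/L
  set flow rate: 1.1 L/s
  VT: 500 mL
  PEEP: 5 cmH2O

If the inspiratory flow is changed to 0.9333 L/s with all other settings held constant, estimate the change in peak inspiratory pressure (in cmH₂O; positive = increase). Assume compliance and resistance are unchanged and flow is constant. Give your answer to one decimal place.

PIP = Vt/C + R·V̇ + PEEP (constant-flow equation of motion).
Only the resistive term changes: ΔPIP = R × ΔV̇ = 6.5 × (0.9333 − 1.1) = 6.5 × -0.1667 = -1.084 cmH2O.

-1.1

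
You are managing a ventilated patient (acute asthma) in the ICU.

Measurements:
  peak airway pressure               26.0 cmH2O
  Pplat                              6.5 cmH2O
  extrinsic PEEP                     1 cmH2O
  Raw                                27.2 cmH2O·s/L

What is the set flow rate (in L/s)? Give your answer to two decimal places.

flow = (PIP − Pplat) / Raw = 19.5 / 27.2 = 0.7169 L/s.

0.72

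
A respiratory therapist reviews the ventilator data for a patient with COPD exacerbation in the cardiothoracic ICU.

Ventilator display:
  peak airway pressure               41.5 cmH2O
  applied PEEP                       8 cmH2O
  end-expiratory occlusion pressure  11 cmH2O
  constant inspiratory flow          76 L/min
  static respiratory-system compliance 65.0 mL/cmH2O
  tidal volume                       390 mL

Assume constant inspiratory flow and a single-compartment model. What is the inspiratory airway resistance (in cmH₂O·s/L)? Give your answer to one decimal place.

19.3

Flow: 76 L/min ÷ 60 = 1.2667 L/s.
Total PEEP = 11 cmH2O (set 8 + intrinsic 3); this is the baseline alveolar pressure.
Equation of motion (constant flow): PIP = Vt/C + R·V̇ + PEEP.
R·V̇ = PIP − Vt/C − PEEP = 41.5 − 390/65.0 − 11 = 41.5 − 6.0 − 11 = 24.5 cmH2O.
R = 24.5 / 1.2667 = 19.342 cmH2O·s/L.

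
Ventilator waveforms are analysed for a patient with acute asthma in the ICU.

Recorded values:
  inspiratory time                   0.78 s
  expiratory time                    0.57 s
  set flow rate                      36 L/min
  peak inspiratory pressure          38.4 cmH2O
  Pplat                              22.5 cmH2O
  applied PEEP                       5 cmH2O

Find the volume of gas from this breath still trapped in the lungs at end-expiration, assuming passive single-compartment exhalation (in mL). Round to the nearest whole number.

209

Flow: 36 L/min ÷ 60 = 0.6 L/s.
Vt = flow × Ti = 0.6 L/s × 0.78 s × 1000 mL/L = 468.0 mL.
R = (PIP − Pplat)/V̇ = (38.4 − 22.5) / 0.6 = 15.9/0.6 = 26.5 cmH2O·s/L.
C = Vt/(Pplat − PEEP) = 468.0 / (22.5 − 5) = 468.0/17.5 = 26.743 mL/cmH2O.
τ = R × C = 26.5 × 0.02674 L/cmH2O = 0.7086 s.
Fraction remaining = e^(−Te/τ) = e^(−0.57/0.7086) = 0.4474.
Trapped volume = 468.0 × 0.4474 = 209.38 mL.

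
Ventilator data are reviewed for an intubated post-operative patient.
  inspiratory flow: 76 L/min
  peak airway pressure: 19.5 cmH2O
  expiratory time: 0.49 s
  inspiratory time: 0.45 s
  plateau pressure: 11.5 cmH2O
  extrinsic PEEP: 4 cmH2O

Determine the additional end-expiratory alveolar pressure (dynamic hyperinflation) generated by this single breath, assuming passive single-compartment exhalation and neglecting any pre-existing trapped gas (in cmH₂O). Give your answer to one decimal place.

2.7

Flow: 76 L/min ÷ 60 = 1.2667 L/s.
Vt = flow × Ti = 1.2667 L/s × 0.45 s × 1000 mL/L = 570.02 mL.
R = (PIP − Pplat)/V̇ = (19.5 − 11.5) / 1.2667 = 8.0/1.2667 = 6.316 cmH2O·s/L.
C = Vt/(Pplat − PEEP) = 570.02 / (11.5 − 4) = 570.02/7.5 = 76.003 mL/cmH2O.
τ = R × C = 6.316 × 0.076 L/cmH2O = 0.48 s.
Fraction remaining = e^(−Te/τ) = e^(−0.49/0.48) = 0.3603; trapped volume = 570.02 × 0.3603 = 205.38 mL.
Additional alveolar pressure from trapping ≈ V_trapped / C = 205.38 / 76.003 = 2.702 cmH2O.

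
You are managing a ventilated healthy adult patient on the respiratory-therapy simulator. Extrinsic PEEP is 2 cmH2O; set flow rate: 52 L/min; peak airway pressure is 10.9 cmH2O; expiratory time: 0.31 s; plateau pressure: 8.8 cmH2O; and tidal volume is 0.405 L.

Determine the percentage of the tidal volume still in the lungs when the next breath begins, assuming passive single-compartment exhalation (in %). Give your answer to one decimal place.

11.7

Flow: 52 L/min ÷ 60 = 0.8667 L/s.
R = (PIP − Pplat)/V̇ = (10.9 − 8.8) / 0.8667 = 2.1/0.8667 = 2.423 cmH2O·s/L.
C = Vt/(Pplat − PEEP) = 405.0 / (8.8 − 2) = 405.0/6.8 = 59.559 mL/cmH2O.
τ = R × C = 2.423 × 0.05956 L/cmH2O = 0.1443 s.
Fraction remaining at end-expiration = e^(−Te/τ) = e^(−0.31/0.1443) = 0.1167 → 11.67%.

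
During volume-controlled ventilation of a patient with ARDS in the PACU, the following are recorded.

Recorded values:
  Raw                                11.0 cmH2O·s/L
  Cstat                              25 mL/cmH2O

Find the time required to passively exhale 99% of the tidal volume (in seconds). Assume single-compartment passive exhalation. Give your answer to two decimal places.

1.27

τ = R × C = 11.0 × 25 mL/cmH2O = 11.0 × 0.025 L/cmH2O = 0.275 s.
Exhaled fraction f = 1 − e^(−t/τ) → t = −τ·ln(1 − f) = −0.275·ln(0.01) = 1.266 s.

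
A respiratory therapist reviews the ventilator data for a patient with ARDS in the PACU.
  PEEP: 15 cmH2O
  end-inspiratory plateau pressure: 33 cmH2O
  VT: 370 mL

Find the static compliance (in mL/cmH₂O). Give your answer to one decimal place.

Cstat = Vt / (Pplat − PEEP) = 370 / (33 − 15) = 370 / 18.0 = 20.556 mL/cmH2O.

20.6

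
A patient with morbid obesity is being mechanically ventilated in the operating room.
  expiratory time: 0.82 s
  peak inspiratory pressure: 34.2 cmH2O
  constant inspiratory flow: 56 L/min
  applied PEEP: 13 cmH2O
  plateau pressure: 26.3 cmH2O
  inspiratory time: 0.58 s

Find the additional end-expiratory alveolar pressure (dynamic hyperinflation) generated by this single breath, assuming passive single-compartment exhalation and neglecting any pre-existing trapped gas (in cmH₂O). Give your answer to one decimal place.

Flow: 56 L/min ÷ 60 = 0.9333 L/s.
Vt = flow × Ti = 0.9333 L/s × 0.58 s × 1000 mL/L = 541.31 mL.
R = (PIP − Pplat)/V̇ = (34.2 − 26.3) / 0.9333 = 7.9/0.9333 = 8.465 cmH2O·s/L.
C = Vt/(Pplat − PEEP) = 541.31 / (26.3 − 13) = 541.31/13.3 = 40.7 mL/cmH2O.
τ = R × C = 8.465 × 0.0407 L/cmH2O = 0.3445 s.
Fraction remaining = e^(−Te/τ) = e^(−0.82/0.3445) = 0.09253; trapped volume = 541.31 × 0.09253 = 50.087 mL.
Additional alveolar pressure from trapping ≈ V_trapped / C = 50.087 / 40.7 = 1.231 cmH2O.

1.2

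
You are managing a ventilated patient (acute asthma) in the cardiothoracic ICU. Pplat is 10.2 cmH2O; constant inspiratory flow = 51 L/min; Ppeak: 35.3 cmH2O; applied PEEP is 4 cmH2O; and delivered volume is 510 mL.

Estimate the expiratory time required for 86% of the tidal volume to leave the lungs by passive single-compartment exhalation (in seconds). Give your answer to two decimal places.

Flow: 51 L/min ÷ 60 = 0.85 L/s.
R = (PIP − Pplat)/V̇ = (35.3 − 10.2) / 0.85 = 25.1/0.85 = 29.529 cmH2O·s/L.
C = Vt/(Pplat − PEEP) = 510.0 / (10.2 − 4) = 510.0/6.2 = 82.258 mL/cmH2O.
τ = R × C = 29.529 × 0.08226 L/cmH2O = 2.429 s.
t = −τ·ln(1 − 0.86) = −2.429·ln(0.14) = 4.776 s.

4.78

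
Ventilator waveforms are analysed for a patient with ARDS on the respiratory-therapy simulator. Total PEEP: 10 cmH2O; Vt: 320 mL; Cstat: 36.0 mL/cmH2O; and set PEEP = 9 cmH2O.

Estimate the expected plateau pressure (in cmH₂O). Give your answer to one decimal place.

18.9

End-expiratory occlusion gives total PEEP = 10 cmH2O (intrinsic PEEP = 10 − 9 = 1). Use total PEEP for the elastic gradient.
Pplat = PEEPtotal + Vt / Cstat = 10 + 320 / 36.0 = 10 + 8.889 = 18.889 cmH2O.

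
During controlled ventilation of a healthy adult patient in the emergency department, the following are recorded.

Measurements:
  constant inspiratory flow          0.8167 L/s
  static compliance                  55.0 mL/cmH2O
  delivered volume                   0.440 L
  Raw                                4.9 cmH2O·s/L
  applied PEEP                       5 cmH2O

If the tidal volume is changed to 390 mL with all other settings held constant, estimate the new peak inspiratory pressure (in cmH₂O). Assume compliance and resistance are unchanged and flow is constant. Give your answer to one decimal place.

16.1

PIP = Vt/C + R·V̇ + PEEP (constant-flow equation of motion).
Only the elastic term changes: ΔPIP = ΔVt / C = (390 − 440) / 55.0 = -0.9091 cmH2O.
Original PIP = 440/55.0 + 4.9×0.8167 + 5 = 17.002 cmH2O; new PIP = 17.002 + (-0.9091) = 16.093 cmH2O.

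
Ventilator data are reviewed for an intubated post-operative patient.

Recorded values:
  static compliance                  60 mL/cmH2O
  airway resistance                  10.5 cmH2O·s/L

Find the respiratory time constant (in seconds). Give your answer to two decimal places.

0.63

τ = R × C = 10.5 × 60 mL/cmH2O = 10.5 × 0.060 L/cmH2O = 0.63 s.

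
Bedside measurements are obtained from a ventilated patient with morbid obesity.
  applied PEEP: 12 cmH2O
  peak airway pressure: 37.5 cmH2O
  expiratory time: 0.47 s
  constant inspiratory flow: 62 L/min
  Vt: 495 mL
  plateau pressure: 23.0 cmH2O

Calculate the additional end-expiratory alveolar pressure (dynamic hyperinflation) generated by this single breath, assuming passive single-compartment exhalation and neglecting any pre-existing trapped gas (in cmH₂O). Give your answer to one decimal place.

Flow: 62 L/min ÷ 60 = 1.0333 L/s.
R = (PIP − Pplat)/V̇ = (37.5 − 23.0) / 1.0333 = 14.5/1.0333 = 14.033 cmH2O·s/L.
C = Vt/(Pplat − PEEP) = 495.0 / (23.0 − 12) = 495.0/11.0 = 45.0 mL/cmH2O.
τ = R × C = 14.033 × 0.045 L/cmH2O = 0.6315 s.
Fraction remaining = e^(−Te/τ) = e^(−0.47/0.6315) = 0.4751; trapped volume = 495.0 × 0.4751 = 235.17 mL.
Additional alveolar pressure from trapping ≈ V_trapped / C = 235.17 / 45.0 = 5.226 cmH2O.

5.2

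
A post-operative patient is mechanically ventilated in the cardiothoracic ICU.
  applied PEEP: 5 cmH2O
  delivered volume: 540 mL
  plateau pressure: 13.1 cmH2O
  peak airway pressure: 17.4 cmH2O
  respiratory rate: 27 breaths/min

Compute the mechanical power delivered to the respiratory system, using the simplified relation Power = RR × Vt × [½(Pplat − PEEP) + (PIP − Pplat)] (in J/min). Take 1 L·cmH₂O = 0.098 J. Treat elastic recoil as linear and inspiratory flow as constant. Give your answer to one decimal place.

Per-breath work = Vt × [½(Pplat−PEEP) + (PIP−Pplat)] = 0.540 × [0.5×8.1 + 4.3] = 0.540 × 8.35 = 4.509 L·cmH2O.
Power = 27 × 4.509 = 121.74 L·cmH2O/min.
× 0.098 J/(L·cmH2O) → 11.931 J/min.

11.9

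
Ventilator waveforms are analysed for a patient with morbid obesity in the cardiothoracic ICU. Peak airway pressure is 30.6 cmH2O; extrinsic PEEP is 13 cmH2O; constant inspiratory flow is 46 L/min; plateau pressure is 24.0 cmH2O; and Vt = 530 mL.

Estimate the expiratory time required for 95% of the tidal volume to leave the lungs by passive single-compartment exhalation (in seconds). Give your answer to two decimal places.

1.24

Flow: 46 L/min ÷ 60 = 0.7667 L/s.
R = (PIP − Pplat)/V̇ = (30.6 − 24.0) / 0.7667 = 6.6/0.7667 = 8.608 cmH2O·s/L.
C = Vt/(Pplat − PEEP) = 530.0 / (24.0 − 13) = 530.0/11.0 = 48.182 mL/cmH2O.
τ = R × C = 8.608 × 0.04818 L/cmH2O = 0.4147 s.
t = −τ·ln(1 − 0.95) = −0.4147·ln(0.05) = 1.242 s.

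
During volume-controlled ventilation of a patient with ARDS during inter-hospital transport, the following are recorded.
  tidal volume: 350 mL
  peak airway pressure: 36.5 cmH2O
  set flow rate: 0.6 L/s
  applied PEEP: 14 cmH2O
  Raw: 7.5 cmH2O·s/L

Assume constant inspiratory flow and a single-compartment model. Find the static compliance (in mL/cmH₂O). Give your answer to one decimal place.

Equation of motion (constant flow): PIP = Vt/C + R·V̇ + PEEP.
Vt/C = PIP − R·V̇ − PEEP = 36.5 − 7.5×0.6 − 14 = 36.5 − 4.5 − 14 = 18.0 cmH2O.
C = Vt / 18.0 = 350 / 18.0 = 19.444 mL/cmH2O.

19.4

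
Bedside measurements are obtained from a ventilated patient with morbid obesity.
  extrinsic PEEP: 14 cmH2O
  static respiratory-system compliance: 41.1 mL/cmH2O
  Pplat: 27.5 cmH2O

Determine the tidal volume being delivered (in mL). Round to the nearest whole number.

555

Vt = Cstat × (Pplat − PEEP) = 41.1 × (27.5 − 14) = 41.1 × 13.5 = 554.85 mL.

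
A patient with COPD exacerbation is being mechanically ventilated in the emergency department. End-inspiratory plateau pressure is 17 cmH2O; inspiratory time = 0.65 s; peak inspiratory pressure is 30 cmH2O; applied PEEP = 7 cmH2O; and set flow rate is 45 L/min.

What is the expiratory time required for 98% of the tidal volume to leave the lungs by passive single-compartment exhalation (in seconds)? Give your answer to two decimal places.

Flow: 45 L/min ÷ 60 = 0.75 L/s.
Vt = flow × Ti = 0.75 L/s × 0.65 s × 1000 mL/L = 487.5 mL.
R = (PIP − Pplat)/V̇ = (30 − 17) / 0.75 = 13.0/0.75 = 17.333 cmH2O·s/L.
C = Vt/(Pplat − PEEP) = 487.5 / (17 − 7) = 487.5/10.0 = 48.75 mL/cmH2O.
τ = R × C = 17.333 × 0.04875 L/cmH2O = 0.845 s.
t = −τ·ln(1 − 0.98) = −0.845·ln(0.02) = 3.306 s.

3.31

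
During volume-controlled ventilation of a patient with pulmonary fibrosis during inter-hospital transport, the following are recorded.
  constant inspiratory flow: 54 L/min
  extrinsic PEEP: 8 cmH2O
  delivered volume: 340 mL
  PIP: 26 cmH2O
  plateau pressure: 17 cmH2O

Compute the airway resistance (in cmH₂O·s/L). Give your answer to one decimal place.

Flow: 54 L/min ÷ 60 = 0.9 L/s.
Raw = (PIP − Pplat) / flow = (26 − 17) / 0.9 = 9.0 / 0.9 = 10.0 cmH2O·s/L.

10.0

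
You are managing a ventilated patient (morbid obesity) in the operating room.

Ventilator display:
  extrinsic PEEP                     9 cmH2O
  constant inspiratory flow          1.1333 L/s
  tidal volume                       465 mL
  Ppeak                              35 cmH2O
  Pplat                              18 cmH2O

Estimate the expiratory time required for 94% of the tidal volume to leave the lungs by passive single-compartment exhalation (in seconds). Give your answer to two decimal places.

2.18

R = (PIP − Pplat)/V̇ = (35 − 18) / 1.1333 = 17.0/1.1333 = 15.0 cmH2O·s/L.
C = Vt/(Pplat − PEEP) = 465.0 / (18 − 9) = 465.0/9.0 = 51.667 mL/cmH2O.
τ = R × C = 15.0 × 0.05167 L/cmH2O = 0.7751 s.
t = −τ·ln(1 − 0.94) = −0.7751·ln(0.06) = 2.181 s.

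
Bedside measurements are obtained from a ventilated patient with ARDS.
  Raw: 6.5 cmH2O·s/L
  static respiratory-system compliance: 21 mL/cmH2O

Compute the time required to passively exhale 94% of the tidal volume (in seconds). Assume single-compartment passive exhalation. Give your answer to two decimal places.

0.38

τ = R × C = 6.5 × 21 mL/cmH2O = 6.5 × 0.021 L/cmH2O = 0.1365 s.
Exhaled fraction f = 1 − e^(−t/τ) → t = −τ·ln(1 − f) = −0.1365·ln(0.06) = 0.384 s.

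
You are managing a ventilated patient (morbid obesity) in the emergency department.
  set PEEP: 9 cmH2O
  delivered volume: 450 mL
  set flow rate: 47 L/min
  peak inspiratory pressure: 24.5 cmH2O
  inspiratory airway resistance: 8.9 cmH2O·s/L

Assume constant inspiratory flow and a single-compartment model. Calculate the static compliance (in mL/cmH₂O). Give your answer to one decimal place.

Flow: 47 L/min ÷ 60 = 0.7833 L/s.
Equation of motion (constant flow): PIP = Vt/C + R·V̇ + PEEP.
Vt/C = PIP − R·V̇ − PEEP = 24.5 − 8.9×0.7833 − 9 = 24.5 − 6.971 − 9 = 8.529 cmH2O.
C = Vt / 8.529 = 450 / 8.529 = 52.761 mL/cmH2O.

52.8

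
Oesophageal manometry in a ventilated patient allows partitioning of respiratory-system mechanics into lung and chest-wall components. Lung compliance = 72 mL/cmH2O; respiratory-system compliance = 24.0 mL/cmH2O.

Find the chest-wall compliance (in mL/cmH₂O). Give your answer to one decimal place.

36.0

1/Ccw = 1/Crs − 1/CL.
1/Ccw = 1/24.0 − 1/72 = 0.02778.
Ccw = 35.997 mL/cmH2O.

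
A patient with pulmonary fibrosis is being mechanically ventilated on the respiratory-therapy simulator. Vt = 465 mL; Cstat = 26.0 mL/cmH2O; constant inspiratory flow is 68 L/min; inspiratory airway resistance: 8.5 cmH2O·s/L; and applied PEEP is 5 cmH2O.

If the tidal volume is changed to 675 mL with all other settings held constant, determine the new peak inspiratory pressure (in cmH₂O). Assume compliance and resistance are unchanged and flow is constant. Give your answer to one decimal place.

Flow: 68 L/min ÷ 60 = 1.1333 L/s.
PIP = Vt/C + R·V̇ + PEEP (constant-flow equation of motion).
Only the elastic term changes: ΔPIP = ΔVt / C = (675 − 465) / 26.0 = 8.077 cmH2O.
Original PIP = 465/26.0 + 8.5×1.1333 + 5 = 32.518 cmH2O; new PIP = 32.518 + (8.077) = 40.595 cmH2O.

40.6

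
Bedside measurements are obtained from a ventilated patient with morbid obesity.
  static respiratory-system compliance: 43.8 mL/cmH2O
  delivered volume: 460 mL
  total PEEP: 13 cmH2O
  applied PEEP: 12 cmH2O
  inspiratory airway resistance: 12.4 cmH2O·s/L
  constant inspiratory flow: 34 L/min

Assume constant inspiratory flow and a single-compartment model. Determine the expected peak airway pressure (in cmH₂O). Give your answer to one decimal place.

Flow: 34 L/min ÷ 60 = 0.5667 L/s.
Total PEEP = 13 cmH2O (set 12 + intrinsic 1); this is the baseline alveolar pressure.
Equation of motion (constant flow): PIP = Vt/C + R·V̇ + PEEP.
PIP = 460/43.8 + 12.4×0.5667 + 13 = 10.502 + 7.027 + 13 = 30.529 cmH2O.

30.5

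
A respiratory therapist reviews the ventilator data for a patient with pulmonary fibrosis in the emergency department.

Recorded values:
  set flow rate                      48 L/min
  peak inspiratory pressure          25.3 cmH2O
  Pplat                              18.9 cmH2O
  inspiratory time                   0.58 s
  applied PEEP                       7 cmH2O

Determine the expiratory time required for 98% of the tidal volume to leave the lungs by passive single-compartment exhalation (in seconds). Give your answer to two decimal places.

Flow: 48 L/min ÷ 60 = 0.8 L/s.
Vt = flow × Ti = 0.8 L/s × 0.58 s × 1000 mL/L = 464.0 mL.
R = (PIP − Pplat)/V̇ = (25.3 − 18.9) / 0.8 = 6.4/0.8 = 8.0 cmH2O·s/L.
C = Vt/(Pplat − PEEP) = 464.0 / (18.9 − 7) = 464.0/11.9 = 38.992 mL/cmH2O.
τ = R × C = 8.0 × 0.03899 L/cmH2O = 0.3119 s.
t = −τ·ln(1 − 0.98) = −0.3119·ln(0.02) = 1.22 s.

1.22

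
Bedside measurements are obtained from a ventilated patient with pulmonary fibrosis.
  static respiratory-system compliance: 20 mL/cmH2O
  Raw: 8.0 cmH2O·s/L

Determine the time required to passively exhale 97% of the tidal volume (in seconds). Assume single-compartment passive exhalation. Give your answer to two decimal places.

0.56

τ = R × C = 8.0 × 20 mL/cmH2O = 8.0 × 0.020 L/cmH2O = 0.16 s.
Exhaled fraction f = 1 − e^(−t/τ) → t = −τ·ln(1 − f) = −0.16·ln(0.03) = 0.561 s.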